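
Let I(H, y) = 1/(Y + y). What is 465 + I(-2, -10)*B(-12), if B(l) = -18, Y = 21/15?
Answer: 20085/43 ≈ 467.09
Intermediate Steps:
Y = 7/5 (Y = 21*(1/15) = 7/5 ≈ 1.4000)
I(H, y) = 1/(7/5 + y)
465 + I(-2, -10)*B(-12) = 465 + (5/(7 + 5*(-10)))*(-18) = 465 + (5/(7 - 50))*(-18) = 465 + (5/(-43))*(-18) = 465 + (5*(-1/43))*(-18) = 465 - 5/43*(-18) = 465 + 90/43 = 20085/43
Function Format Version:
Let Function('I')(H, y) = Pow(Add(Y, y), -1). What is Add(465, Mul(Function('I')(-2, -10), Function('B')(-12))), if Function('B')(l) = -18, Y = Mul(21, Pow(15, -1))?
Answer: Rational(20085, 43) ≈ 467.09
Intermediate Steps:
Y = Rational(7, 5) (Y = Mul(21, Rational(1, 15)) = Rational(7, 5) ≈ 1.4000)
Function('I')(H, y) = Pow(Add(Rational(7, 5), y), -1)
Add(465, Mul(Function('I')(-2, -10), Function('B')(-12))) = Add(465, Mul(Mul(5, Pow(Add(7, Mul(5, -10)), -1)), -18)) = Add(465, Mul(Mul(5, Pow(Add(7, -50), -1)), -18)) = Add(465, Mul(Mul(5, Pow(-43, -1)), -18)) = Add(465, Mul(Mul(5, Rational(-1, 43)), -18)) = Add(465, Mul(Rational(-5, 43), -18)) = Add(465, Rational(90, 43)) = Rational(20085, 43)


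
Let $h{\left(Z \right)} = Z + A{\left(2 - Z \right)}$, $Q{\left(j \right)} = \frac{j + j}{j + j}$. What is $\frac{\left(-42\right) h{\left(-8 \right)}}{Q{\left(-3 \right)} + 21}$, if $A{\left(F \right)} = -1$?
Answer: $\frac{189}{11} \approx 17.182$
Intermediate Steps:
$Q{\left(j \right)} = 1$ ($Q{\left(j \right)} = \frac{2 j}{2 j} = 2 j \frac{1}{2 j} = 1$)
$h{\left(Z \right)} = -1 + Z$ ($h{\left(Z \right)} = Z - 1 = -1 + Z$)
$\frac{\left(-42\right) h{\left(-8 \right)}}{Q{\left(-3 \right)} + 21} = \frac{\left(-42\right) \left(-1 - 8\right)}{1 + 21} = \frac{\left(-42\right) \left(-9\right)}{22} = 378 \cdot \frac{1}{22} = \frac{189}{11}$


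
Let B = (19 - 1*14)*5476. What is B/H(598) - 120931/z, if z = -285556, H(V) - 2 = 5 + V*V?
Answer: 51064779121/102117966716 ≈ 0.50006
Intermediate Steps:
H(V) = 7 + V² (H(V) = 2 + (5 + V*V) = 2 + (5 + V²) = 7 + V²)
B = 27380 (B = (19 - 14)*5476 = 5*5476 = 27380)
B/H(598) - 120931/z = 27380/(7 + 598²) - 120931/(-285556) = 27380/(7 + 357604) - 120931*(-1/285556) = 27380/357611 + 120931/285556 = 51064779121/102117966716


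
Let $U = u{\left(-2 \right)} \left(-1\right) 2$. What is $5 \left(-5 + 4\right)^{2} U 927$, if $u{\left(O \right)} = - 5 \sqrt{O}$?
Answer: $46350 i \sqrt{2} \approx 65549.0 i$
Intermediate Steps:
$U = 10 i \sqrt{2}$ ($U = - 5 \sqrt{-2} \left(-1\right) 2 = - 5 i \sqrt{2} \left(-1\right) 2 = 5 i \sqrt{2} \cdot 2 = 10 i \sqrt{2} \approx 14.142 i$)
$5 \left(-5 + 4\right)^{2} U 927 = 5 \left(-5 + 4\right)^{2} \cdot 10 i \sqrt{2} \cdot 927 = 5 \left(-1\right)^{2} \cdot 10 i \sqrt{2} \cdot 927 = 5 \cdot 1 \cdot 10 i \sqrt{2} \cdot 927 = 5 \cdot 10 i \sqrt{2} \cdot 927 = 50 i \sqrt{2} \cdot 927 = 46350 i \sqrt{2}$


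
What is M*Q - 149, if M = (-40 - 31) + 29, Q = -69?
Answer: 2749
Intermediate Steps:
M = -42 (M = -71 + 29 = -42)
M*Q - 149 = -42*(-69) - 149 = 2898 - 149 = 2749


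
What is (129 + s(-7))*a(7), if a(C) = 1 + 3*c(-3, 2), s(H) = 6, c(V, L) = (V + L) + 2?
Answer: 540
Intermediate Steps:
c(V, L) = 2 + L + V (c(V, L) = (L + V) + 2 = 2 + L + V)
a(C) = 4 (a(C) = 1 + 3*(2 + 2 - 3) = 1 + 3*1 = 1 + 3 = 4)
(129 + s(-7))*a(7) = (129 + 6)*4 = 135*4 = 540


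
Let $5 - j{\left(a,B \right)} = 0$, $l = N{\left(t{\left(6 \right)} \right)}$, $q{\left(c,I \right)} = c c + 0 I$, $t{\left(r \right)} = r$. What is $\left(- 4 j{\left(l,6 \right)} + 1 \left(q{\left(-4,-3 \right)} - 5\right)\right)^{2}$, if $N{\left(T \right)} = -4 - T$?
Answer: $81$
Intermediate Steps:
$q{\left(c,I \right)} = c^{2}$ ($q{\left(c,I \right)} = c^{2} + 0 = c^{2}$)
$l = -10$ ($l = -4 - 6 = -10$)
$j{\left(a,B \right)} = 5$ ($j{\left(a,B \right)} = 5 - 0 = 5 + 0 = 5$)
$\left(- 4 j{\left(l,6 \right)} + 1 \left(q{\left(-4,-3 \right)} - 5\right)\right)^{2} = \left(\left(-4\right) 5 + 1 \left(\left(-4\right)^{2} - 5\right)\right)^{2} = \left(-20 + 1 \left(16 - 5\right)\right)^{2} = \left(-20 + 1 \cdot 11\right)^{2} = \left(-20 + 11\right)^{2} = \left(-9\right)^{2} = 81$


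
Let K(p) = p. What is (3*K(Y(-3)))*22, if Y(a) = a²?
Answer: 594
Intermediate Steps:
(3*K(Y(-3)))*22 = (3*(-3)²)*22 = (3*9)*22 = 27*22 = 594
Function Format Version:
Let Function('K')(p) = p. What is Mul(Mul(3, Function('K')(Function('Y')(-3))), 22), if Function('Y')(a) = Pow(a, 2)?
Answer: 594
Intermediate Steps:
Mul(Mul(3, Function('K')(Function('Y')(-3))), 22) = Mul(Mul(3, Pow(-3, 2)), 22) = Mul(Mul(3, 9), 22) = Mul(27, 22) = 594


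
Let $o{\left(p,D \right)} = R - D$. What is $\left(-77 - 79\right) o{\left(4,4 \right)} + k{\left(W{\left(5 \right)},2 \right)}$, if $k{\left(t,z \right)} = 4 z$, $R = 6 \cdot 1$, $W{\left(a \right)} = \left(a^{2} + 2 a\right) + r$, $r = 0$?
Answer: $-304$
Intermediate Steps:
$W{\left(a \right)} = a^{2} + 2 a$ ($W{\left(a \right)} = \left(a^{2} + 2 a\right) + 0 = a^{2} + 2 a$)
$R = 6$
$o{\left(p,D \right)} = 6 - D$
$\left(-77 - 79\right) o{\left(4,4 \right)} + k{\left(W{\left(5 \right)},2 \right)} = \left(-77 - 79\right) \left(6 - 4\right) + 4 \cdot 2 = \left(-77 - 79\right) \left(6 - 4\right) + 8 = \left(-156\right) 2 + 8 = -312 + 8 = -304$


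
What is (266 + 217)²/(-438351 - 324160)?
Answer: -233289/762511 ≈ -0.30595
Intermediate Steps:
(266 + 217)²/(-438351 - 324160) = 483²/(-762511) = 233289*(-1/762511) = -233289/762511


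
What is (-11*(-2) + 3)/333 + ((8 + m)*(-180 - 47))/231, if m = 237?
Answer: -881620/3663 ≈ -240.68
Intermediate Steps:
(-11*(-2) + 3)/333 + ((8 + m)*(-180 - 47))/231 = (-11*(-2) + 3)/333 + ((8 + 237)*(-180 - 47))/231 = (22 + 3)*(1/333) + (245*(-227))*(1/231) = 25*(1/333) - 55615*1/231 = 25/333 - 7945/33 = -881620/3663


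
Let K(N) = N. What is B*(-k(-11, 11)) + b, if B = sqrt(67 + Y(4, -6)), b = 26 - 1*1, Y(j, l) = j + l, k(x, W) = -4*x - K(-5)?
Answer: 25 - 49*sqrt(65) ≈ -370.05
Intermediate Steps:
k(x, W) = 5 - 4*x (k(x, W) = -4*x - 1*(-5) = -4*x + 5 = 5 - 4*x)
b = 25 (b = 26 - 1 = 25)
B = sqrt(65) (B = sqrt(67 + (4 - 6)) = sqrt(67 - 2) = sqrt(65) ≈ 8.0623)
B*(-k(-11, 11)) + b = sqrt(65)*(-(5 - 4*(-11))) + 25 = sqrt(65)*(-(5 + 44)) + 25 = sqrt(65)*(-1*49) + 25 = sqrt(65)*(-49) + 25 = -49*sqrt(65) + 25 = 25 - 49*sqrt(65)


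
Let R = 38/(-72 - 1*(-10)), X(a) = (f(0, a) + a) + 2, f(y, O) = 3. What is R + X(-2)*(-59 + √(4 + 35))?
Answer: -5506/31 + 3*√39 ≈ -158.88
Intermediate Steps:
X(a) = 5 + a (X(a) = (3 + a) + 2 = 5 + a)
R = -19/31 (R = 38/(-72 + 10) = 38/(-62) = 38*(-1/62) = -19/31 ≈ -0.61290)
R + X(-2)*(-59 + √(4 + 35)) = -19/31 + (5 - 2)*(-59 + √(4 + 35)) = -19/31 + 3*(-59 + √39) = -19/31 + (-177 + 3*√39) = -5506/31 + 3*√39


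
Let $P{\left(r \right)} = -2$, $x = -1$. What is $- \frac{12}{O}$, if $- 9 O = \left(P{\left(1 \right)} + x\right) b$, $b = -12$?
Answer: $3$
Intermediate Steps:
$O = -4$ ($O = - \frac{\left(-2 - 1\right) \left(-12\right)}{9} = - \frac{\left(-3\right) \left(-12\right)}{9} = \left(- \frac{1}{9}\right) 36 = -4$)
$- \frac{12}{O} = - \frac{12}{-4} = \left(-12\right) \left(- \frac{1}{4}\right) = 3$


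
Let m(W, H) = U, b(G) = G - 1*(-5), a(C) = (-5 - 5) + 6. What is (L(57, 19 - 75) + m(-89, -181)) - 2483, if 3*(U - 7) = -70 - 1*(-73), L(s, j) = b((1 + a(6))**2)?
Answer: -2461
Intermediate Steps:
a(C) = -4 (a(C) = -10 + 6 = -4)
b(G) = 5 + G (b(G) = G + 5 = 5 + G)
L(s, j) = 14 (L(s, j) = 5 + (1 - 4)**2 = 5 + (-3)**2 = 5 + 9 = 14)
U = 8 (U = 7 + (-70 - 1*(-73))/3 = 7 + (-70 + 73)/3 = 7 + (1/3)*3 = 7 + 1 = 8)
m(W, H) = 8
(L(57, 19 - 75) + m(-89, -181)) - 2483 = (14 + 8) - 2483 = 22 - 2483 = -2461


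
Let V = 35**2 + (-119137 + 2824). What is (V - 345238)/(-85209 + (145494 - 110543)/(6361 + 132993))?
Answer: 64148269404/11874180035 ≈ 5.4023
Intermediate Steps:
V = -115088 (V = 1225 - 116313 = -115088)
(V - 345238)/(-85209 + (145494 - 110543)/(6361 + 132993)) = (-115088 - 345238)/(-85209 + (145494 - 110543)/(6361 + 132993)) = -460326/(-85209 + 34951/139354) = -460326/(-11874180035/139354) = -460326*(-139354/11874180035) = 64148269404/11874180035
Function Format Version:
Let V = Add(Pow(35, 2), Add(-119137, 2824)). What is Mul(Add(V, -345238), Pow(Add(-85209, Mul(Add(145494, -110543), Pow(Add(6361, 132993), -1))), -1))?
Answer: Rational(64148269404, 11874180035) ≈ 5.4023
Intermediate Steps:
V = -115088 (V = Add(1225, -116313) = -115088)
Mul(Add(V, -345238), Pow(Add(-85209, Mul(Add(145494, -110543), Pow(Add(6361, 132993), -1))), -1)) = Mul(Add(-115088, -345238), Pow(Add(-85209, Mul(Add(145494, -110543), Pow(Add(6361, 132993), -1))), -1)) = Mul(-460326, Pow(Add(-85209, Mul(34951, Pow(139354, -1))), -1)) = Mul(-460326, Pow(Add(-85209, Mul(34951, Rational(1, 139354))), -1)) = Mul(-460326, Pow(Add(-85209, Rational(34951, 139354)), -1)) = Mul(-460326, Pow(Rational(-11874180035, 139354), -1)) = Mul(-460326, Rational(-139354, 11874180035)) = Rational(64148269404, 11874180035)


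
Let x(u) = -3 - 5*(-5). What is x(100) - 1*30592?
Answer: -30570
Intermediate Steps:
x(u) = 22 (x(u) = -3 + 25 = 22)
x(100) - 1*30592 = 22 - 1*30592 = 22 - 30592 = -30570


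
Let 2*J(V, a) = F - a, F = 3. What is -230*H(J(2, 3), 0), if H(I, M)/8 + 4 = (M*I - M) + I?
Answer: 7360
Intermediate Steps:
J(V, a) = 3/2 - a/2 (J(V, a) = (3 - a)/2 = 3/2 - a/2)
H(I, M) = -32 - 8*M + 8*I + 8*I*M (H(I, M) = -32 + 8*((M*I - M) + I) = -32 + 8*((I*M - M) + I) = -32 + 8*((-M + I*M) + I) = -32 + 8*(I - M + I*M) = -32 + (-8*M + 8*I + 8*I*M) = -32 - 8*M + 8*I + 8*I*M)
-230*H(J(2, 3), 0) = -230*(-32 - 8*0 + 8*(3/2 - ½*3) + 8*(3/2 - ½*3)*0) = -230*(-32 + 0 + 8*(3/2 - 3/2) + 8*(3/2 - 3/2)*0) = -230*(-32 + 0 + 8*0 + 8*0*0) = -230*(-32 + 0 + 0 + 0) = -230*(-32) = 7360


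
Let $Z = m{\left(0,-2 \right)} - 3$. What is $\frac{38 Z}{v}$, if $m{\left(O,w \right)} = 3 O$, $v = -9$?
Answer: $\frac{38}{3} \approx 12.667$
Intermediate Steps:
$Z = -3$ ($Z = 3 \cdot 0 - 3 = 0 - 3 = -3$)
$\frac{38 Z}{v} = \frac{38 \left(-3\right)}{-9} = \left(-114\right) \left(- \frac{1}{9}\right) = \frac{38}{3}$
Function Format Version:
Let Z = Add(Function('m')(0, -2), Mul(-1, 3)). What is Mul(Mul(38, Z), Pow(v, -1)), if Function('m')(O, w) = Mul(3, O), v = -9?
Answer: Rational(38, 3) ≈ 12.667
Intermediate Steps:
Z = -3 (Z = Add(Mul(3, 0), Mul(-1, 3)) = Add(0, -3) = -3)
Mul(Mul(38, Z), Pow(v, -1)) = Mul(Mul(38, -3), Pow(-9, -1)) = Mul(-114, Rational(-1, 9)) = Rational(38, 3)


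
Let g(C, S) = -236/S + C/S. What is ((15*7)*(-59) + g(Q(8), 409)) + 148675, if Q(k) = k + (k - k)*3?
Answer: 58274092/409 ≈ 1.4248e+5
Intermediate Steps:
Q(k) = k (Q(k) = k + 0*3 = k + 0 = k)
((15*7)*(-59) + g(Q(8), 409)) + 148675 = ((15*7)*(-59) + (-236 + 8)/409) + 148675 = (105*(-59) + (1/409)*(-228)) + 148675 = (-6195 - 228/409) + 148675 = -2533983/409 + 148675 = 58274092/409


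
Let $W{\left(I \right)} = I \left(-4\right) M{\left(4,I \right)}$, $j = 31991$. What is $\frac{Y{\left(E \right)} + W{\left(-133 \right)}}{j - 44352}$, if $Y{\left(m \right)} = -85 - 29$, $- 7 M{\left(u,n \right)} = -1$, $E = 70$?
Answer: $\frac{38}{12361} \approx 0.0030742$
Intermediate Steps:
$M{\left(u,n \right)} = \frac{1}{7}$ ($M{\left(u,n \right)} = \left(- \frac{1}{7}\right) \left(-1\right) = \frac{1}{7}$)
$W{\left(I \right)} = - \frac{4 I}{7}$ ($W{\left(I \right)} = I \left(-4\right) \frac{1}{7} = - 4 I \frac{1}{7} = - \frac{4 I}{7}$)
$Y{\left(m \right)} = -114$
$\frac{Y{\left(E \right)} + W{\left(-133 \right)}}{j - 44352} = \frac{-114 - -76}{31991 - 44352} = \frac{-114 + 76}{-12361} = \left(-38\right) \left(- \frac{1}{12361}\right) = \frac{38}{12361}$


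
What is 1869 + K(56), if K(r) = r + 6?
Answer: 1931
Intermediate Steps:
K(r) = 6 + r
1869 + K(56) = 1869 + (6 + 56) = 1869 + 62 = 1931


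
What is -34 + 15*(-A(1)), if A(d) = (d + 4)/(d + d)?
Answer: -143/2 ≈ -71.500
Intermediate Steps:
A(d) = (4 + d)/(2*d) (A(d) = (4 + d)/((2*d)) = (4 + d)*(1/(2*d)) = (4 + d)/(2*d))
-34 + 15*(-A(1)) = -34 + 15*(-(4 + 1)/(2*1)) = -34 + 15*(-5/2) = -34 - 75/2 = -143/2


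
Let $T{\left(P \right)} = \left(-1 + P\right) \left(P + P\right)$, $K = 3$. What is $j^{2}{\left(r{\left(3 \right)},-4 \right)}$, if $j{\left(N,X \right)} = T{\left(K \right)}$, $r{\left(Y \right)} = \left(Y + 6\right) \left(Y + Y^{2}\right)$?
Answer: $144$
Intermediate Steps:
$r{\left(Y \right)} = \left(6 + Y\right) \left(Y + Y^{2}\right)$
$T{\left(P \right)} = 2 P \left(-1 + P\right)$ ($T{\left(P \right)} = \left(-1 + P\right) 2 P = 2 P \left(-1 + P\right)$)
$j{\left(N,X \right)} = 12$ ($j{\left(N,X \right)} = 2 \cdot 3 \left(-1 + 3\right) = 2 \cdot 3 \cdot 2 = 12$)
$j^{2}{\left(r{\left(3 \right)},-4 \right)} = 12^{2} = 144$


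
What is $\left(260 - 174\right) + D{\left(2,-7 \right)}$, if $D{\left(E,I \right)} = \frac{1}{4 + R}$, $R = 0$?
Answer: $\frac{345}{4} \approx 86.25$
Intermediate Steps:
$D{\left(E,I \right)} = \frac{1}{4}$ ($D{\left(E,I \right)} = \frac{1}{4 + 0} = \frac{1}{4}$)
$\left(260 - 174\right) + D{\left(2,-7 \right)} = \left(260 - 174\right) + \frac{1}{4} = 86 + \frac{1}{4} = \frac{345}{4}$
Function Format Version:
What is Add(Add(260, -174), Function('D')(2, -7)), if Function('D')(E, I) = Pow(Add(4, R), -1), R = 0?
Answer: Rational(345, 4) ≈ 86.250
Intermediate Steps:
Function('D')(E, I) = Rational(1, 4) (Function('D')(E, I) = Pow(Add(4, 0), -1) = Pow(4, -1) = Rational(1, 4))
Add(Add(260, -174), Function('D')(2, -7)) = Add(Add(260, -174), Rational(1, 4)) = Add(86, Rational(1, 4)) = Rational(345, 4)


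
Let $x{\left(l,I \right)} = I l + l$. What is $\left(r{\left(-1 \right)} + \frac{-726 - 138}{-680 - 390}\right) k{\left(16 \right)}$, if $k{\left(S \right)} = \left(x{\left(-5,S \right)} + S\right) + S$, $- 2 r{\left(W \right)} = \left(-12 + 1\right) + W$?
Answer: $- \frac{193026}{535} \approx -360.8$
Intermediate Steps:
$r{\left(W \right)} = \frac{11}{2} - \frac{W}{2}$ ($r{\left(W \right)} = - \frac{\left(-12 + 1\right) + W}{2} = - \frac{-11 + W}{2} = \frac{11}{2} - \frac{W}{2}$)
$x{\left(l,I \right)} = l + I l$
$k{\left(S \right)} = -5 - 3 S$ ($k{\left(S \right)} = \left(- 5 \left(1 + S\right) + S\right) + S = \left(\left(-5 - 5 S\right) + S\right) + S = \left(-5 - 4 S\right) + S = -5 - 3 S$)
$\left(r{\left(-1 \right)} + \frac{-726 - 138}{-680 - 390}\right) k{\left(16 \right)} = \left(\left(\frac{11}{2} - - \frac{1}{2}\right) + \frac{-726 - 138}{-680 - 390}\right) \left(-5 - 48\right) = \left(\left(\frac{11}{2} + \frac{1}{2}\right) - \frac{864}{-1070}\right) \left(-5 - 48\right) = \left(6 - - \frac{432}{535}\right) \left(-53\right) = \left(6 + \frac{432}{535}\right) \left(-53\right) = \frac{3642}{535} \left(-53\right) = - \frac{193026}{535}$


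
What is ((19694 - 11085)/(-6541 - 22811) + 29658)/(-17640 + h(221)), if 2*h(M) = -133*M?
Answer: -124359001/135591564 ≈ -0.91716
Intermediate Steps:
h(M) = -133*M/2 (h(M) = (-133*M)/2 = -133*M/2)
((19694 - 11085)/(-6541 - 22811) + 29658)/(-17640 + h(221)) = ((19694 - 11085)/(-6541 - 22811) + 29658)/(-17640 - 133/2*221) = (8609/(-29352) + 29658)/(-17640 - 29393/2) = (8609*(-1/29352) + 29658)/(-64673/2) = (-8609/29352 + 29658)*(-2/64673) = (870513007/29352)*(-2/64673) = -124359001/135591564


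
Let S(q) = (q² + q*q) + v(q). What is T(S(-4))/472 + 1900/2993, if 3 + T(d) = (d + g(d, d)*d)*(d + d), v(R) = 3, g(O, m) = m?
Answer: 264870421/1412696 ≈ 187.49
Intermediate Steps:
S(q) = 3 + 2*q² (S(q) = (q² + q*q) + 3 = (q² + q²) + 3 = 2*q² + 3 = 3 + 2*q²)
T(d) = -3 + 2*d*(d + d²) (T(d) = -3 + (d + d*d)*(d + d) = -3 + (d + d²)*(2*d) = -3 + 2*d*(d + d²))
T(S(-4))/472 + 1900/2993 = (-3 + 2*(3 + 2*(-4)²)² + 2*(3 + 2*(-4)²)³)/472 + 1900/2993 = (-3 + 2*(3 + 2*16)² + 2*(3 + 2*16)³)*(1/472) + 1900*(1/2993) = (-3 + 2*(3 + 32)² + 2*(3 + 32)³)*(1/472) + 1900/2993 = (-3 + 2*35² + 2*35³)*(1/472) + 1900/2993 = (-3 + 2*1225 + 2*42875)*(1/472) + 1900/2993 = (-3 + 2450 + 85750)*(1/472) + 1900/2993 = 88197*(1/472) + 1900/2993 = 88197/472 + 1900/2993 = 264870421/1412696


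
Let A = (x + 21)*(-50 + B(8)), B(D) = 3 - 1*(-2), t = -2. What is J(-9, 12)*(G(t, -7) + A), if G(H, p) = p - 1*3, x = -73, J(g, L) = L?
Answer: 27960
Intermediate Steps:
G(H, p) = -3 + p (G(H, p) = p - 3 = -3 + p)
B(D) = 5 (B(D) = 3 + 2 = 5)
A = 2340 (A = (-73 + 21)*(-50 + 5) = -52*(-45) = 2340)
J(-9, 12)*(G(t, -7) + A) = 12*((-3 - 7) + 2340) = 12*(-10 + 2340) = 12*2330 = 27960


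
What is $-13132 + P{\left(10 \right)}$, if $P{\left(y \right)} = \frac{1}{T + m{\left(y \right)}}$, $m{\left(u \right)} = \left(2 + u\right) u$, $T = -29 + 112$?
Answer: $- \frac{2665795}{203} \approx -13132.0$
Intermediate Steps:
$T = 83$
$m{\left(u \right)} = u \left(2 + u\right)$
$P{\left(y \right)} = \frac{1}{83 + y \left(2 + y\right)}$
$-13132 + P{\left(10 \right)} = -13132 + \frac{1}{83 + 10 \left(2 + 10\right)} = -13132 + \frac{1}{83 + 10 \cdot 12} = -13132 + \frac{1}{83 + 120} = -13132 + \frac{1}{203} = - \frac{2665795}{203}$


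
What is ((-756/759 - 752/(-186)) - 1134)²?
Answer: 708102424717636/553613841 ≈ 1.2791e+6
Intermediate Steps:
((-756/759 - 752/(-186)) - 1134)² = ((-756*1/759 - 752*(-1/186)) - 1134)² = ((-252/253 + 376/93) - 1134)² = (71692/23529 - 1134)² = (-26610194/23529)² = 708102424717636/553613841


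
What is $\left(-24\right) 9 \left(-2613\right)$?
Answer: $564408$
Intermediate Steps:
$\left(-24\right) 9 \left(-2613\right) = \left(-216\right) \left(-2613\right) = 564408$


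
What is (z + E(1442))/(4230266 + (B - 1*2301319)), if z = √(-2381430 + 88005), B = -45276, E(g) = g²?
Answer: 2079364/1883671 + 15*I*√10193/1883671 ≈ 1.1039 + 0.00080397*I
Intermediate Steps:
z = 15*I*√10193 (z = √(-2293425) = 15*I*√10193 ≈ 1514.4*I)
(z + E(1442))/(4230266 + (B - 1*2301319)) = (15*I*√10193 + 1442²)/(4230266 + (-45276 - 1*2301319)) = (15*I*√10193 + 2079364)/(4230266 + (-45276 - 2301319)) = (2079364 + 15*I*√10193)/(4230266 - 2346595) = (2079364 + 15*I*√10193)/1883671 = (2079364 + 15*I*√10193)*(1/1883671) = 2079364/1883671 + 15*I*√10193/1883671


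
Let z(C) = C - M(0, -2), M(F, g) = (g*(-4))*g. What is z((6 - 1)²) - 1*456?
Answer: -415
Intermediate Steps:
M(F, g) = -4*g² (M(F, g) = (-4*g)*g = -4*g²)
z(C) = 16 + C (z(C) = C - (-4)*(-2)² = C - (-4)*4 = C - 1*(-16) = C + 16 = 16 + C)
z((6 - 1)²) - 1*456 = (16 + (6 - 1)²) - 1*456 = (16 + 5²) - 456 = (16 + 25) - 456 = 41 - 456 = -415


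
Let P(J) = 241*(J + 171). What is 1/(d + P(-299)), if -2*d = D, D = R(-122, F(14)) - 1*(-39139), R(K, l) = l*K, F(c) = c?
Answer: -2/99127 ≈ -2.0176e-5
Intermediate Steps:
R(K, l) = K*l
P(J) = 41211 + 241*J (P(J) = 241*(171 + J) = 41211 + 241*J)
D = 37431 (D = -122*14 - 1*(-39139) = -1708 + 39139 = 37431)
d = -37431/2 (d = -½*37431 = -37431/2 ≈ -18716.)
1/(d + P(-299)) = 1/(-37431/2 + (41211 + 241*(-299))) = 1/(-37431/2 + (41211 - 72059)) = 1/(-37431/2 - 30848) = 1/(-99127/2) = -2/99127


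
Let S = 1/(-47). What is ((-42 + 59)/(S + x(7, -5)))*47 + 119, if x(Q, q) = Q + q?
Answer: 48620/93 ≈ 522.80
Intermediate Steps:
S = -1/47 ≈ -0.021277
((-42 + 59)/(S + x(7, -5)))*47 + 119 = ((-42 + 59)/(-1/47 + (7 - 5)))*47 + 119 = (17/(-1/47 + 2))*47 + 119 = (17/(93/47))*47 + 119 = (17*(47/93))*47 + 119 = (799/93)*47 + 119 = 37553/93 + 119 = 48620/93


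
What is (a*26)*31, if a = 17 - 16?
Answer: 806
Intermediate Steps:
a = 1
(a*26)*31 = (1*26)*31 = 26*31 = 806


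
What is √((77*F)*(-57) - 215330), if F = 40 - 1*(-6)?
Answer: 2*I*√104306 ≈ 645.93*I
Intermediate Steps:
F = 46 (F = 40 + 6 = 46)
√((77*F)*(-57) - 215330) = √((77*46)*(-57) - 215330) = √(3542*(-57) - 215330) = √(-201894 - 215330) = √(-417224) = 2*I*√104306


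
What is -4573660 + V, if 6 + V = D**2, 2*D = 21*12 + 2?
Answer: -4557537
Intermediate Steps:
D = 127 (D = (21*12 + 2)/2 = (252 + 2)/2 = (1/2)*254 = 127)
V = 16123 (V = -6 + 127**2 = -6 + 16129 = 16123)
-4573660 + V = -4573660 + 16123 = -4557537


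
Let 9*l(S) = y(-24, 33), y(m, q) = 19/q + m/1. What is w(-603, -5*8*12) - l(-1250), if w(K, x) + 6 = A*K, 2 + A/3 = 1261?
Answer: -676427716/297 ≈ -2.2775e+6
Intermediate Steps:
A = 3777 (A = -6 + 3*1261 = -6 + 3783 = 3777)
y(m, q) = m + 19/q (y(m, q) = 19/q + m*1 = 19/q + m = m + 19/q)
w(K, x) = -6 + 3777*K
l(S) = -773/297 (l(S) = (-24 + 19/33)/9 = (1/9)*(-773/33) = -773/297)
w(-603, -5*8*12) - l(-1250) = (-6 + 3777*(-603)) - 1*(-773/297) = (-6 - 2277531) + 773/297 = -2277537 + 773/297 = -676427716/297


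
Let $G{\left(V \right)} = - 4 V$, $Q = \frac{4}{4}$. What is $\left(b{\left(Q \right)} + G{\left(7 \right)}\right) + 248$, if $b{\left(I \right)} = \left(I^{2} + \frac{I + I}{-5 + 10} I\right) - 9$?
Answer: $\frac{1062}{5} \approx 212.4$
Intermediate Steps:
$Q = 1$ ($Q = 4 \cdot \frac{1}{4} = 1$)
$b{\left(I \right)} = -9 + \frac{7 I^{2}}{5}$ ($b{\left(I \right)} = \left(I^{2} + \frac{2 I}{5} I\right) - 9 = \left(I^{2} + \frac{2 I^{2}}{5}\right) - 9 = \frac{7 I^{2}}{5} - 9 = -9 + \frac{7 I^{2}}{5}$)
$\left(b{\left(Q \right)} + G{\left(7 \right)}\right) + 248 = \left(\left(-9 + \frac{7 \cdot 1^{2}}{5}\right) - 28\right) + 248 = \left(\left(-9 + \frac{7}{5} \cdot 1\right) - 28\right) + 248 = \left(\left(-9 + \frac{7}{5}\right) - 28\right) + 248 = \left(- \frac{38}{5} - 28\right) + 248 = - \frac{178}{5} + 248 = \frac{1062}{5}$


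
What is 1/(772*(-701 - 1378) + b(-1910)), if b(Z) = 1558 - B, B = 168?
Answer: -1/1603598 ≈ -6.2360e-7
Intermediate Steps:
b(Z) = 1390 (b(Z) = 1558 - 1*168 = 1558 - 168 = 1390)
1/(772*(-701 - 1378) + b(-1910)) = 1/(772*(-701 - 1378) + 1390) = 1/(772*(-2079) + 1390) = 1/(-1604988 + 1390) = 1/(-1603598) = -1/1603598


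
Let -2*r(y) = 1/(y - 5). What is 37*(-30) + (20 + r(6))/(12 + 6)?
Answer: -13307/12 ≈ -1108.9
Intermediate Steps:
r(y) = -1/(2*(-5 + y)) (r(y) = -1/(2*(y - 5)) = -1/(2*(-5 + y)))
37*(-30) + (20 + r(6))/(12 + 6) = 37*(-30) + (20 - 1/(-10 + 2*6))/(12 + 6) = -1110 + (20 - 1/(-10 + 12))/18 = -1110 + (20 - 1/2)*(1/18) = -1110 + (20 - 1*½)*(1/18) = -1110 + (20 - ½)*(1/18) = -1110 + (39/2)*(1/18) = -1110 + 13/12 = -13307/12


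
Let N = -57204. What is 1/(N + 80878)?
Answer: 1/23674 ≈ 4.2240e-5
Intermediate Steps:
1/(N + 80878) = 1/(-57204 + 80878) = 1/23674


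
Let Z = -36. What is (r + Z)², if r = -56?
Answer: 8464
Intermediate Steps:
(r + Z)² = (-56 - 36)² = (-92)² = 8464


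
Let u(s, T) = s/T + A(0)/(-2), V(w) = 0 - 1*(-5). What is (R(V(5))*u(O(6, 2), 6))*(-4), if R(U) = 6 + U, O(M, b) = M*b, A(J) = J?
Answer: -88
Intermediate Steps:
V(w) = 5 (V(w) = 0 + 5 = 5)
u(s, T) = s/T (u(s, T) = s/T + 0/(-2) = s/T + 0*(-1/2) = s/T + 0 = s/T)
(R(V(5))*u(O(6, 2), 6))*(-4) = ((6 + 5)*((6*2)/6))*(-4) = (11*(12*(1/6)))*(-4) = (11*2)*(-4) = 22*(-4) = -88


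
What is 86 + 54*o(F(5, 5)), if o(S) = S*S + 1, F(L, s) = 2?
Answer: 356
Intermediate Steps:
o(S) = 1 + S**2 (o(S) = S**2 + 1 = 1 + S**2)
86 + 54*o(F(5, 5)) = 86 + 54*(1 + 2**2) = 86 + 54*(1 + 4) = 86 + 54*5 = 86 + 270 = 356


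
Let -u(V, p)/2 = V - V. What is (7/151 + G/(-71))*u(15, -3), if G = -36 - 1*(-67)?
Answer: 0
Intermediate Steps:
u(V, p) = 0 (u(V, p) = -2*(V - V) = -2*0 = 0)
G = 31 (G = -36 + 67 = 31)
(7/151 + G/(-71))*u(15, -3) = (7/151 + 31/(-71))*0 = (7*(1/151) + 31*(-1/71))*0 = (7/151 - 31/71)*0 = -4184/10721*0 = 0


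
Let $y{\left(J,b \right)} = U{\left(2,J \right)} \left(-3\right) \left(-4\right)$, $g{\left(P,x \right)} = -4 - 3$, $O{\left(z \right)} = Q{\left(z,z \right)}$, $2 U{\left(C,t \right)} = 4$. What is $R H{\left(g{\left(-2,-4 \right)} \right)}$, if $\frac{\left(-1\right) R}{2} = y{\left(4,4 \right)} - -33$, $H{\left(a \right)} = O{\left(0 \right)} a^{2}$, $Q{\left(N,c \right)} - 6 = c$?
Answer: $-33516$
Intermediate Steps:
$U{\left(C,t \right)} = 2$ ($U{\left(C,t \right)} = \frac{1}{2} \cdot 4 = 2$)
$Q{\left(N,c \right)} = 6 + c$
$O{\left(z \right)} = 6 + z$
$g{\left(P,x \right)} = -7$
$H{\left(a \right)} = 6 a^{2}$ ($H{\left(a \right)} = \left(6 + 0\right) a^{2} = 6 a^{2}$)
$y{\left(J,b \right)} = 24$ ($y{\left(J,b \right)} = 2 \left(-3\right) \left(-4\right) = \left(-6\right) \left(-4\right) = 24$)
$R = -114$ ($R = - 2 \left(24 - -33\right) = - 2 \left(24 + 33\right) = \left(-2\right) 57 = -114$)
$R H{\left(g{\left(-2,-4 \right)} \right)} = - 114 \cdot 6 \left(-7\right)^{2} = - 114 \cdot 6 \cdot 49 = \left(-114\right) 294 = -33516$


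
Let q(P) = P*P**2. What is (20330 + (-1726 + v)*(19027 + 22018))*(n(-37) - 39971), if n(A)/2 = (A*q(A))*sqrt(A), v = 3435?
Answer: -2804614579185 + 263005642307670*I*sqrt(37) ≈ -2.8046e+12 + 1.5998e+15*I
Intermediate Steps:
q(P) = P**3
n(A) = 2*A**(9/2) (n(A) = 2*((A*A**3)*sqrt(A)) = 2*(A**4*sqrt(A)) = 2*A**(9/2))
(20330 + (-1726 + v)*(19027 + 22018))*(n(-37) - 39971) = (20330 + (-1726 + 3435)*(19027 + 22018))*(2*(-37)**(9/2) - 39971) = (20330 + 1709*41045)*(2*(1874161*I*sqrt(37)) - 39971) = (20330 + 70145905)*(3748322*I*sqrt(37) - 39971) = 70166235*(-39971 + 3748322*I*sqrt(37)) = -2804614579185 + 263005642307670*I*sqrt(37)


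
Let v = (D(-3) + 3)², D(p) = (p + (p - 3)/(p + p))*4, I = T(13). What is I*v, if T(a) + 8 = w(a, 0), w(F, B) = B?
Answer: -200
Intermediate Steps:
T(a) = -8 (T(a) = -8 + 0 = -8)
I = -8
D(p) = 4*p + 2*(-3 + p)/p (D(p) = (p + (-3 + p)/((2*p)))*4 = (p + (-3 + p)*(1/(2*p)))*4 = (p + (-3 + p)/(2*p))*4 = 4*p + 2*(-3 + p)/p)
v = 25 (v = ((2 - 6/(-3) + 4*(-3)) + 3)² = ((2 - 6*(-⅓) - 12) + 3)² = ((2 + 2 - 12) + 3)² = (-8 + 3)² = (-5)² = 25)
I*v = -8*25 = -200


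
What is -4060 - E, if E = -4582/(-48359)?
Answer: -196342122/48359 ≈ -4060.1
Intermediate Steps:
E = 4582/48359 (E = -4582*(-1/48359) = 4582/48359 ≈ 0.094750)
-4060 - E = -4060 - 1*4582/48359 = -4060 - 4582/48359 = -196342122/48359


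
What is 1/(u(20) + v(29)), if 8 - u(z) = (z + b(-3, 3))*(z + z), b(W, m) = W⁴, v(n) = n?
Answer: -1/4003 ≈ -0.00024981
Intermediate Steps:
u(z) = 8 - 2*z*(81 + z) (u(z) = 8 - (z + (-3)⁴)*(z + z) = 8 - (z + 81)*2*z = 8 - (81 + z)*2*z = 8 - 2*z*(81 + z))
1/(u(20) + v(29)) = 1/((8 - 162*20 - 2*20²) + 29) = 1/((8 - 3240 - 2*400) + 29) = 1/((8 - 3240 - 800) + 29) = 1/(-4032 + 29) = 1/(-4003) = -1/4003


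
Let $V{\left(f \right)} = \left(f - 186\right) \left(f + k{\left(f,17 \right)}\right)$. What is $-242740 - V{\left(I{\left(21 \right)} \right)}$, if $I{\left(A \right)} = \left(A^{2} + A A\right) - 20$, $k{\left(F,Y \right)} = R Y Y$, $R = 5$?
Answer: $-1802272$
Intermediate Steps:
$k{\left(F,Y \right)} = 5 Y^{2}$ ($k{\left(F,Y \right)} = 5 Y Y = 5 Y^{2}$)
$I{\left(A \right)} = -20 + 2 A^{2}$ ($I{\left(A \right)} = \left(A^{2} + A^{2}\right) - 20 = 2 A^{2} - 20 = -20 + 2 A^{2}$)
$V{\left(f \right)} = \left(-186 + f\right) \left(1445 + f\right)$ ($V{\left(f \right)} = \left(f - 186\right) \left(f + 5 \cdot 17^{2}\right) = \left(-186 + f\right) \left(f + 5 \cdot 289\right) = \left(-186 + f\right) \left(f + 1445\right) = \left(-186 + f\right) \left(1445 + f\right)$)
$-242740 - V{\left(I{\left(21 \right)} \right)} = -242740 - \left(-268770 + \left(-20 + 2 \cdot 21^{2}\right)^{2} + 1259 \left(-20 + 2 \cdot 21^{2}\right)\right) = -242740 - \left(-268770 + \left(-20 + 2 \cdot 441\right)^{2} + 1259 \left(-20 + 2 \cdot 441\right)\right) = -242740 - \left(-268770 + \left(-20 + 882\right)^{2} + 1259 \left(-20 + 882\right)\right) = -242740 - \left(-268770 + 862^{2} + 1259 \cdot 862\right) = -242740 - \left(-268770 + 743044 + 1085258\right) = -242740 - 1559532 = -1802272$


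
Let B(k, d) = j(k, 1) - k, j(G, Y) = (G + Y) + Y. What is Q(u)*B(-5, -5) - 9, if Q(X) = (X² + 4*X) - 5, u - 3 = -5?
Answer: -27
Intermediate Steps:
u = -2 (u = 3 - 5 = -2)
j(G, Y) = G + 2*Y
B(k, d) = 2 (B(k, d) = (k + 2*1) - k = (k + 2) - k = (2 + k) - k = 2)
Q(X) = -5 + X² + 4*X
Q(u)*B(-5, -5) - 9 = (-5 + (-2)² + 4*(-2))*2 - 9 = (-5 + 4 - 8)*2 - 9 = -9*2 - 9 = -18 - 9 = -27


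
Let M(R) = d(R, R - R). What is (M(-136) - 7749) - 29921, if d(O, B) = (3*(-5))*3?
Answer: -37715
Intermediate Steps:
d(O, B) = -45 (d(O, B) = -15*3 = -45)
M(R) = -45
(M(-136) - 7749) - 29921 = (-45 - 7749) - 29921 = -7794 - 29921 = -37715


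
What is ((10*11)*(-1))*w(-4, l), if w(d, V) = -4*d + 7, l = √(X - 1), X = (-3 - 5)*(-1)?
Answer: -2530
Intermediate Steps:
X = 8 (X = -8*(-1) = 8)
l = √7 (l = √(8 - 1) = √7 ≈ 2.6458)
w(d, V) = 7 - 4*d
((10*11)*(-1))*w(-4, l) = ((10*11)*(-1))*(7 - 4*(-4)) = (110*(-1))*(7 + 16) = -110*23 = -2530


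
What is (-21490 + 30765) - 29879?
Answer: -20604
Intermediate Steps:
(-21490 + 30765) - 29879 = 9275 - 29879 = -20604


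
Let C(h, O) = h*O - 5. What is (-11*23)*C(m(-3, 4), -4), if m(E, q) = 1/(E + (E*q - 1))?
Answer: 4807/4 ≈ 1201.8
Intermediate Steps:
m(E, q) = 1/(-1 + E + E*q) (m(E, q) = 1/(E + (-1 + E*q)) = 1/(-1 + E + E*q))
C(h, O) = -5 + O*h (C(h, O) = O*h - 5 = -5 + O*h)
(-11*23)*C(m(-3, 4), -4) = (-11*23)*(-5 - 4/(-1 - 3 - 3*4)) = -253*(-5 - 4/(-1 - 3 - 12)) = -253*(-5 - 4/(-16)) = -253*(-5 - 4*(-1/16)) = -253*(-5 + ¼) = -253*(-19/4) = 4807/4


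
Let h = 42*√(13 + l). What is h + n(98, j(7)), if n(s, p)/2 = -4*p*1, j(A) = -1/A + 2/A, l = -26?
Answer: -8/7 + 42*I*√13 ≈ -1.1429 + 151.43*I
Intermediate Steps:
j(A) = 1/A
h = 42*I*√13 (h = 42*√(13 - 26) = 42*√(-13) = 42*(I*√13) = 42*I*√13 ≈ 151.43*I)
n(s, p) = -8*p (n(s, p) = 2*(-4*p*1) = 2*(-4*p) = -8*p)
h + n(98, j(7)) = 42*I*√13 - 8/7 = -8/7 + 42*I*√13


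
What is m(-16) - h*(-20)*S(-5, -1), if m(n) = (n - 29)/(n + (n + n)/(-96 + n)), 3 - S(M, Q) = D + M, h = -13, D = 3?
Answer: -28537/22 ≈ -1297.1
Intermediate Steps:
S(M, Q) = -M (S(M, Q) = 3 - (3 + M) = 3 + (-3 - M) = -M)
m(n) = (-29 + n)/(n + 2*n/(-96 + n)) (m(n) = (-29 + n)/(n + (2*n)/(-96 + n)) = (-29 + n)/(n + 2*n/(-96 + n)))
m(-16) - h*(-20)*S(-5, -1) = (2784 + (-16)² - 125*(-16))/((-16)*(-94 - 16)) - (-13*(-20))*(-1*(-5)) = -1/16*(2784 + 256 + 2000)/(-110) - 260*5 = -1/16*(-1/110)*5040 - 1*1300 = 63/22 - 1300 = -28537/22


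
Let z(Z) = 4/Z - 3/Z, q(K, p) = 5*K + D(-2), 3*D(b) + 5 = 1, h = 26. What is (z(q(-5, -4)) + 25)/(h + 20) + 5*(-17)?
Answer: -153459/1817 ≈ -84.457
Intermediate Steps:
D(b) = -4/3 (D(b) = -5/3 + (⅓)*1 = -5/3 + ⅓ = -4/3)
q(K, p) = -4/3 + 5*K (q(K, p) = 5*K - 4/3 = -4/3 + 5*K)
z(Z) = 1/Z
(z(q(-5, -4)) + 25)/(h + 20) + 5*(-17) = (1/(-4/3 + 5*(-5)) + 25)/(26 + 20) + 5*(-17) = (1/(-4/3 - 25) + 25)/46 - 85 = (1/(-79/3) + 25)*(1/46) - 85 = (-3/79 + 25)*(1/46) - 85 = (1972/79)*(1/46) - 85 = 986/1817 - 85 = -153459/1817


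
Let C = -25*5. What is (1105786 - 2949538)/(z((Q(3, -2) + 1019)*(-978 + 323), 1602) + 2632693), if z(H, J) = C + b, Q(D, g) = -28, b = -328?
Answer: -230469/329030 ≈ -0.70045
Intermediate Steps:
C = -125
z(H, J) = -453 (z(H, J) = -125 - 328 = -453)
(1105786 - 2949538)/(z((Q(3, -2) + 1019)*(-978 + 323), 1602) + 2632693) = (1105786 - 2949538)/(-453 + 2632693) = -1843752/2632240 = -1843752*1/2632240 = -230469/329030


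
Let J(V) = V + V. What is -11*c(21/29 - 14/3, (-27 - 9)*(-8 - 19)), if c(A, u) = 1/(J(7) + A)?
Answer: -957/875 ≈ -1.0937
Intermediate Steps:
J(V) = 2*V
c(A, u) = 1/(14 + A) (c(A, u) = 1/(2*7 + A) = 1/(14 + A))
-11*c(21/29 - 14/3, (-27 - 9)*(-8 - 19)) = -11/(14 + (21/29 - 14/3)) = -11/(14 - 343/87) = -11/875/87 = -11*87/875 = -957/875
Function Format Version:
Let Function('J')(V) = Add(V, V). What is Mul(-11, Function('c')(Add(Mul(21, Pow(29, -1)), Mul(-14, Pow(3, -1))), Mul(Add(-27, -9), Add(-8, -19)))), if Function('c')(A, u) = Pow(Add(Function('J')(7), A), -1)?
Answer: Rational(-957, 875) ≈ -1.0937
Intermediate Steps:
Function('J')(V) = Mul(2, V)
Function('c')(A, u) = Pow(Add(14, A), -1) (Function('c')(A, u) = Pow(Add(Mul(2, 7), A), -1) = Pow(Add(14, A), -1))
Mul(-11, Function('c')(Add(Mul(21, Pow(29, -1)), Mul(-14, Pow(3, -1))), Mul(Add(-27, -9), Add(-8, -19)))) = Mul(-11, Pow(Add(14, Add(Mul(21, Pow(29, -1)), Mul(-14, Pow(3, -1)))), -1)) = Mul(-11, Pow(Add(14, Add(Mul(21, Rational(1, 29)), Mul(-14, Rational(1, 3)))), -1)) = Mul(-11, Pow(Add(14, Add(Rational(21, 29), Rational(-14, 3))), -1)) = Mul(-11, Pow(Add(14, Rational(-343, 87)), -1)) = Mul(-11, Pow(Rational(875, 87), -1)) = Mul(-11, Rational(87, 875)) = Rational(-957, 875)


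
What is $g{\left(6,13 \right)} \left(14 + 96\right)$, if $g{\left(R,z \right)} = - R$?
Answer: $-660$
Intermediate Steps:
$g{\left(6,13 \right)} \left(14 + 96\right) = \left(-1\right) 6 \left(14 + 96\right) = \left(-6\right) 110 = -660$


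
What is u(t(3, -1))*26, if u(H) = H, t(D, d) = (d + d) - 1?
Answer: -78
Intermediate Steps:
t(D, d) = -1 + 2*d (t(D, d) = 2*d - 1 = -1 + 2*d)
u(t(3, -1))*26 = (-1 + 2*(-1))*26 = (-1 - 2)*26 = -3*26 = -78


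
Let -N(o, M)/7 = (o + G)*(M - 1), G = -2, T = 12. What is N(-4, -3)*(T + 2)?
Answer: -2352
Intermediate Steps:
N(o, M) = -7*(-1 + M)*(-2 + o) (N(o, M) = -7*(o - 2)*(M - 1) = -7*(-2 + o)*(-1 + M) = -7*(-1 + M)*(-2 + o))
N(-4, -3)*(T + 2) = (-14 + 7*(-4) + 14*(-3) - 7*(-3)*(-4))*(12 + 2) = (-14 - 28 - 42 - 84)*14 = -168*14 = -2352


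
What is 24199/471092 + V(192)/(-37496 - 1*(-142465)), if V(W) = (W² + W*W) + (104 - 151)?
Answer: 37250674483/49450056148 ≈ 0.75330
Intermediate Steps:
V(W) = -47 + 2*W² (V(W) = (W² + W²) - 47 = 2*W² - 47 = -47 + 2*W²)
24199/471092 + V(192)/(-37496 - 1*(-142465)) = 24199/471092 + (-47 + 2*192²)/(-37496 - 1*(-142465)) = 24199*(1/471092) + (-47 + 2*36864)/(-37496 + 142465) = 24199/471092 + (-47 + 73728)/104969 = 24199/471092 + 73681*(1/104969) = 24199/471092 + 73681/104969 = 37250674483/49450056148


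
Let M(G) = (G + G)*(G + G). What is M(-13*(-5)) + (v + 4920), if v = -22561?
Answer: -741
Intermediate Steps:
M(G) = 4*G**2 (M(G) = (2*G)*(2*G) = 4*G**2)
M(-13*(-5)) + (v + 4920) = 4*(-13*(-5))**2 + (-22561 + 4920) = 4*65**2 - 17641 = 4*4225 - 17641 = 16900 - 17641 = -741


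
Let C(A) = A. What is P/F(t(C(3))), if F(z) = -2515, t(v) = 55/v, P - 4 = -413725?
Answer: 413721/2515 ≈ 164.50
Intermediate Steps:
P = -413721 (P = 4 - 413725 = -413721)
P/F(t(C(3))) = -413721/(-2515) = -413721*(-1/2515) = 413721/2515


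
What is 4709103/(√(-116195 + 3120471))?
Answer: 4709103*√751069/1502138 ≈ 2716.9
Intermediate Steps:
4709103/(√(-116195 + 3120471)) = 4709103/(√3004276) = 4709103/((2*√751069)) = 4709103*(√751069/1502138) = 4709103*√751069/1502138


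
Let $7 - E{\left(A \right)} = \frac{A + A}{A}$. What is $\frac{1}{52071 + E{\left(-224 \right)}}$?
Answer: $\frac{1}{52076} \approx 1.9203 \cdot 10^{-5}$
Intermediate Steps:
$E{\left(A \right)} = 5$ ($E{\left(A \right)} = 7 - \frac{A + A}{A} = 7 - \frac{2 A}{A} = 7 - 2 = 5$)
$\frac{1}{52071 + E{\left(-224 \right)}} = \frac{1}{52071 + 5} = \frac{1}{52076}$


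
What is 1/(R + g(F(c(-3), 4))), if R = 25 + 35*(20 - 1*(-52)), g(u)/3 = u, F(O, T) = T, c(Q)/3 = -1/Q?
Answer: 1/2557 ≈ 0.00039108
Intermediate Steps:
c(Q) = -3/Q (c(Q) = 3*(-1/Q) = -3/Q)
g(u) = 3*u
R = 2545 (R = 25 + 35*(20 + 52) = 25 + 35*72 = 25 + 2520 = 2545)
1/(R + g(F(c(-3), 4))) = 1/(2545 + 3*4) = 1/(2545 + 12) = 1/2557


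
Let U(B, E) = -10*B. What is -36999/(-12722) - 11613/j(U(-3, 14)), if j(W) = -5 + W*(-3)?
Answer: 151255491/1208590 ≈ 125.15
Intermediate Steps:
j(W) = -5 - 3*W
-36999/(-12722) - 11613/j(U(-3, 14)) = -36999/(-12722) - 11613/(-5 - (-30)*(-3)) = -36999*(-1/12722) - 11613/(-5 - 3*30) = 36999/12722 - 11613/(-5 - 90) = 36999/12722 - 11613/(-95) = 36999/12722 - 11613*(-1/95) = 36999/12722 + 11613/95 = 151255491/1208590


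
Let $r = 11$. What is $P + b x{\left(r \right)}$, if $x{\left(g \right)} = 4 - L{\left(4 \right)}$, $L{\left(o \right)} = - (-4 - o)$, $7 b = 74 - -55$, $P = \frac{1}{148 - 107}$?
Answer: $- \frac{21149}{287} \approx -73.69$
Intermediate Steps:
$P = \frac{1}{41} \approx 0.02439$
$b = \frac{129}{7}$ ($b = \frac{74 - -55}{7} = \frac{74 + 55}{7} = \frac{1}{7} \cdot 129 = \frac{129}{7} \approx 18.429$)
$L{\left(o \right)} = 4 + o$
$x{\left(g \right)} = -4$ ($x{\left(g \right)} = 4 - \left(4 + 4\right) = 4 - 8 = -4$)
$P + b x{\left(r \right)} = \frac{1}{41} + \frac{129}{7} \left(-4\right) = \frac{1}{41} - \frac{516}{7} = - \frac{21149}{287}$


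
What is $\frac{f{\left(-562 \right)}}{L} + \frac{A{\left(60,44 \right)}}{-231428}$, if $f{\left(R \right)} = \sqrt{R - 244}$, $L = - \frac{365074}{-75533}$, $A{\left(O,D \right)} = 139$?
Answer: $- \frac{139}{231428} + \frac{75533 i \sqrt{806}}{365074} \approx -0.00060062 + 5.8739 i$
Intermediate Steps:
$L = \frac{365074}{75533}$ ($L = \left(-365074\right) \left(- \frac{1}{75533}\right) = \frac{365074}{75533} \approx 4.8333$)
$f{\left(R \right)} = \sqrt{-244 + R}$
$\frac{f{\left(-562 \right)}}{L} + \frac{A{\left(60,44 \right)}}{-231428} = \frac{\sqrt{-244 - 562}}{\frac{365074}{75533}} + \frac{139}{-231428} = \sqrt{-806} \cdot \frac{75533}{365074} + 139 \left(- \frac{1}{231428}\right) = i \sqrt{806} \cdot \frac{75533}{365074} - \frac{139}{231428} = \frac{75533 i \sqrt{806}}{365074} - \frac{139}{231428} = - \frac{139}{231428} + \frac{75533 i \sqrt{806}}{365074}$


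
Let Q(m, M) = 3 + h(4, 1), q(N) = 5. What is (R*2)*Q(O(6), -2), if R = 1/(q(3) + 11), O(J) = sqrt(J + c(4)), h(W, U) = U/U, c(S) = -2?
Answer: 1/2 ≈ 0.50000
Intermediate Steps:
h(W, U) = 1
O(J) = sqrt(-2 + J) (O(J) = sqrt(J - 2) = sqrt(-2 + J))
R = 1/16 (R = 1/(5 + 11) = 1/16 ≈ 0.062500)
Q(m, M) = 4 (Q(m, M) = 3 + 1 = 4)
(R*2)*Q(O(6), -2) = ((1/16)*2)*4 = (1/8)*4 = 1/2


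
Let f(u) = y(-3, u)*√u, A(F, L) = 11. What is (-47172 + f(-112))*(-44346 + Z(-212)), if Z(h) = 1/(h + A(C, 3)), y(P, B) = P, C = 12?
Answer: 140156613028/67 + 35654188*I*√7/67 ≈ 2.0919e+9 + 1.4079e+6*I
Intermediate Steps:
Z(h) = 1/(11 + h) (Z(h) = 1/(h + 11) = 1/(11 + h))
f(u) = -3*√u
(-47172 + f(-112))*(-44346 + Z(-212)) = (-47172 - 12*I*√7)*(-44346 + 1/(11 - 212)) = (-47172 - 12*I*√7)*(-44346 + 1/(-201)) = (-47172 - 12*I*√7)*(-44346 - 1/201) = (-47172 - 12*I*√7)*(-8913547/201) = 140156613028/67 + 35654188*I*√7/67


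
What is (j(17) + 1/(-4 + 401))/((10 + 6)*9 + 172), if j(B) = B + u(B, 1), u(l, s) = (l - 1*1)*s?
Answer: 6551/62726 ≈ 0.10444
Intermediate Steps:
u(l, s) = s*(-1 + l) (u(l, s) = (l - 1)*s = (-1 + l)*s = s*(-1 + l))
j(B) = -1 + 2*B (j(B) = B + 1*(-1 + B) = B + (-1 + B) = -1 + 2*B)
(j(17) + 1/(-4 + 401))/((10 + 6)*9 + 172) = ((-1 + 2*17) + 1/(-4 + 401))/((10 + 6)*9 + 172) = ((-1 + 34) + 1/397)/(16*9 + 172) = (33 + 1/397)/(144 + 172) = (13102/397)/316 = (13102/397)*(1/316) = 6551/62726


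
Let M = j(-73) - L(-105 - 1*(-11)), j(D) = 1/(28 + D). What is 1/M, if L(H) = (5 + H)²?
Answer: -45/356446 ≈ -0.00012625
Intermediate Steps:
M = -356446/45 (M = 1/(28 - 73) - (5 + (-105 - 1*(-11)))² = 1/(-45) - (5 + (-105 + 11))² = -1/45 - (5 - 94)² = -1/45 - 1*(-89)² = -1/45 - 1*7921 = -1/45 - 7921 = -356446/45 ≈ -7921.0)
1/M = 1/(-356446/45) = -45/356446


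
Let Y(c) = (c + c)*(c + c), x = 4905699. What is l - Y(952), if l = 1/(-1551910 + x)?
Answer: -12158209543423/3353789 ≈ -3.6252e+6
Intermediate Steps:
Y(c) = 4*c**2 (Y(c) = (2*c)*(2*c) = 4*c**2)
l = 1/3353789 (l = 1/(-1551910 + 4905699) = 1/3353789 ≈ 2.9817e-7)
l - Y(952) = 1/3353789 - 4*952**2 = 1/3353789 - 4*906304 = 1/3353789 - 1*3625216 = 1/3353789 - 3625216 = -12158209543423/3353789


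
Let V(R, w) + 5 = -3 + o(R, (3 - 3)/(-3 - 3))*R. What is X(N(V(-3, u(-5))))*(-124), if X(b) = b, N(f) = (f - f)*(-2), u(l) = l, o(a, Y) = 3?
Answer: 0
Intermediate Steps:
V(R, w) = -8 + 3*R (V(R, w) = -5 + (-3 + 3*R) = -8 + 3*R)
N(f) = 0 (N(f) = 0*(-2) = 0)
X(N(V(-3, u(-5))))*(-124) = 0*(-124) = 0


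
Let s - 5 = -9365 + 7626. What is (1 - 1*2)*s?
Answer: 1734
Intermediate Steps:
s = -1734 (s = 5 + (-9365 + 7626) = 5 - 1739 = -1734)
(1 - 1*2)*s = (1 - 1*2)*(-1734) = (1 - 2)*(-1734) = -1*(-1734) = 1734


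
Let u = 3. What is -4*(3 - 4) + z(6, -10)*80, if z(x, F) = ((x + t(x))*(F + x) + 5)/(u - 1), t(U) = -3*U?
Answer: 2124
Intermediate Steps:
z(x, F) = 5/2 - x*(F + x) (z(x, F) = ((x - 3*x)*(F + x) + 5)/(3 - 1) = ((-2*x)*(F + x) + 5)/2 = (-2*x*(F + x) + 5)*(½) = (5 - 2*x*(F + x))*(½) = 5/2 - x*(F + x))
-4*(3 - 4) + z(6, -10)*80 = -4*(3 - 4) + (5/2 - 1*6² - 1*(-10)*6)*80 = -4*(-1) + (5/2 - 1*36 + 60)*80 = 4 + (5/2 - 36 + 60)*80 = 4 + (53/2)*80 = 4 + 2120 = 2124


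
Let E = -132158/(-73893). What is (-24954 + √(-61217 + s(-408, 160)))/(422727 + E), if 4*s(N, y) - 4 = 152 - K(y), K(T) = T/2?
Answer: -1843925922/31236698369 + 73893*I*√61198/31236698369 ≈ -0.059031 + 0.0005852*I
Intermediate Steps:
K(T) = T/2 (K(T) = T*(½) = T/2)
s(N, y) = 39 - y/8 (s(N, y) = 1 + (152 - y/2)/4 = 1 + (38 - y/8) = 39 - y/8)
E = 132158/73893 (E = -132158*(-1/73893) = 132158/73893 ≈ 1.7885)
(-24954 + √(-61217 + s(-408, 160)))/(422727 + E) = (-24954 + √(-61217 + (39 - ⅛*160)))/(422727 + 132158/73893) = (-24954 + √(-61217 + (39 - 20)))/(31236698369/73893) = (-24954 + √(-61217 + 19))*(73893/31236698369) = (-24954 + √(-61198))*(73893/31236698369) = (-24954 + I*√61198)*(73893/31236698369) = -1843925922/31236698369 + 73893*I*√61198/31236698369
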